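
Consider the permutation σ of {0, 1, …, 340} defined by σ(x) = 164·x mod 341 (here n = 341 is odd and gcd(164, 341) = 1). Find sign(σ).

Start at x=318: 318 → 320 → 307 → 221 → 98 → 45 → 219 → … (one orbit).
Cycle lengths of π_164 on ℤ/341ℤ: [30, 30, 30, 30, 30, 30, 30, 30, 30, 30, 15, 15, 2, 2, 2, 2, 2, 1]; 18 cycles in total.
18 cycles on 341: each ℓ→(−1)^(ℓ−1), product (−1)^323 = -1.

-1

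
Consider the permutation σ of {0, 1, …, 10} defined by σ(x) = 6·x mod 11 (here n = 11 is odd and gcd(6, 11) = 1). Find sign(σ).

Start at x=7: 7 → 9 → 10 → 5 → 8 → 4 → 2 → … (one orbit).
The orbit structure of x ↦ 6x mod 11: 2 orbits of sizes [10, 1].
sign(π) = (−1)^{n − #cycles} = (−1)^{11−2} = (−1)^9 = -1.
Zolotarev: (6|11) = -1, matching the cycle-count sign.

-1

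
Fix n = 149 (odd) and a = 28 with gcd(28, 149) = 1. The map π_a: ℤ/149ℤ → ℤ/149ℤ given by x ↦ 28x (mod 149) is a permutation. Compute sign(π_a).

Orbit of 39 under x↦28x: [39, 49, 31, 123, 17, 29, 67]… (length divides ord_149(28)).
Cycle lengths of π_28 on ℤ/149ℤ: [37, 37, 37, 37, 1]; 5 cycles in total.
n − c = 149 − 5 = 144; sign = (−1)^144 = +1.
Check: (28/149) = +1 by Zolotarev.

+1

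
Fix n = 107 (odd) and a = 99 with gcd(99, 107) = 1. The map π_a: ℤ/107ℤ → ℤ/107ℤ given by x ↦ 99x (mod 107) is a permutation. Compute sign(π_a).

+1

Trace 85: π^k(85) = [85, 69, 90, 29, 89, 37, 25] for k=0..6.
π_99 has 3 disjoint cycles with lengths [53, 53, 1] on {0,…,106}.
Σ(ℓ_i−1) = 107−3 = 104; sign = (−1)^104 = +1.
Via Zolotarev, sign(π_{99}) = (99|107) = +1.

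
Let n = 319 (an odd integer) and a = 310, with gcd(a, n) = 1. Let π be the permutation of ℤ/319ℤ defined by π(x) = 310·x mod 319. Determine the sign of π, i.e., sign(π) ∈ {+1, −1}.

Start at x=255: 255 → 257 → 239 → 82 → 219 → 262 → 194 → … (one orbit).
Decompose π into cycles: lengths [70, 70, 70, 70, 10, 7, 7, 7, 7, 1] (10 cycles, including the fixed point 0).
10 cycles on 319: each ℓ→(−1)^(ℓ−1), product (−1)^309 = -1.
The Jacobi symbol (310|319) = -1 (Zolotarev) agrees.

-1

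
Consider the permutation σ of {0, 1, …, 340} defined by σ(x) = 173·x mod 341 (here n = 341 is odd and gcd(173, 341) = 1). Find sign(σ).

Trace 140: π^k(140) = [140, 9, 193, 312, 98, 245, 101] for k=0..6.
14 cycles of lengths [30, 30, 30, 30, 30, 30, 30, 30, 30, 30, 15, 15, 10, 1].
341 − 14 = 327 transpositions; sign(π) = (−1)^327 = -1.
Via Zolotarev, sign(π_{173}) = (173|341) = -1.

-1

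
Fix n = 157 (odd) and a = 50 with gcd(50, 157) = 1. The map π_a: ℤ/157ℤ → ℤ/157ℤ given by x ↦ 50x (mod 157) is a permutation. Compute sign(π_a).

Start at x=50: 50 → 145 → 28 → 144 → 135 → 156 → 107 → … (one orbit).
π_50 has 14 disjoint cycles with lengths [12, 12, 12, 12, 12, 12, 12, 12, 12, 12, 12, 12, 12, 1] on {0,…,156}.
Σ(ℓ_i−1) = 157−14 = 143; sign = (−1)^143 = -1.

-1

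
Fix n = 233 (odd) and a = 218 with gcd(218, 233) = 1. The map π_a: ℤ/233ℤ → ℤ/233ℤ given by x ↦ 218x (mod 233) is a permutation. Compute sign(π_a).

+1

Start at x=169: 169 → 28 → 46 → 9 → 98 → 161 → 148 → … (one orbit).
The orbit structure of x ↦ 218x mod 233: 3 orbits of sizes [116, 116, 1].
3 cycles on 233: each ℓ→(−1)^(ℓ−1), product (−1)^230 = +1.
Check: (218/233) = +1 by Zolotarev.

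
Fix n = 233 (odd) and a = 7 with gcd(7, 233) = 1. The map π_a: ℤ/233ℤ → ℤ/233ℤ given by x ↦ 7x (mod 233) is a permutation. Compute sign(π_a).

Start at x=171: 171 → 32 → 224 → 170 → 25 → 175 → 60 → … (one orbit).
π_7 has 3 disjoint cycles with lengths [116, 116, 1] on {0,…,232}.
233 − 3 = 230 transpositions; sign(π) = (−1)^230 = +1.
Zolotarev: (7|233) = +1, matching the cycle-count sign.

+1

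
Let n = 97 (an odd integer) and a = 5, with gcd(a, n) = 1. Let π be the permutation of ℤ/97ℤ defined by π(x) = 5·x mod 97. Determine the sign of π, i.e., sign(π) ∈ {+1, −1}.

Start at x=43: 43 → 21 → 8 → 40 → 6 → 30 → 53 → … (one orbit).
Cycle type of π: 96 + 1; total 2 cycles.
n − c = 97 − 2 = 95; sign = (−1)^95 = -1.

-1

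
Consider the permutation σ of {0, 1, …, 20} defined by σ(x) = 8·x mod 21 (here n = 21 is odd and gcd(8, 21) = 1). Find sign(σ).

Trace 8: π^k(8) = [8, 1] for k=0..1.
Decompose π into cycles: lengths [2, 2, 2, 2, 2, 2, 2, 1, 1, 1, 1, 1, 1, 1] (14 cycles, including the fixed point 0).
14 cycles on 21: each ℓ→(−1)^(ℓ−1), product (−1)^7 = -1.
(8|21)_J = -1 (Zolotarev's lemma cross-check).

-1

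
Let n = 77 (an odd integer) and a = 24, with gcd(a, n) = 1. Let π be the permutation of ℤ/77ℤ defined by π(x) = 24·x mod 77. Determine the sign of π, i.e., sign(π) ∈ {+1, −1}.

Orbit of 25 under x↦24x: [25, 61, 1, 24, 37, 41, 60]… (length divides ord_77(24)).
Cycle type of π: 30×2 + 10 + 6 + 1; total 5 cycles.
Σ(ℓ_i−1) = 77−5 = 72; sign = (−1)^72 = +1.
Via Zolotarev, sign(π_{24}) = (24|77) = +1.

+1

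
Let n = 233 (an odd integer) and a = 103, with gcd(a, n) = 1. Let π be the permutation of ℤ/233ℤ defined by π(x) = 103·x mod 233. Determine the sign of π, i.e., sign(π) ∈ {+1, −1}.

Start at x=226: 226 → 211 → 64 → 68 → 14 → 44 → 105 → … (one orbit).
2 cycles of lengths [232, 1].
sign(π) = (−1)^{n − #cycles} = (−1)^{233−2} = (−1)^231 = -1.
The Jacobi symbol (103|233) = -1 (Zolotarev) agrees.

-1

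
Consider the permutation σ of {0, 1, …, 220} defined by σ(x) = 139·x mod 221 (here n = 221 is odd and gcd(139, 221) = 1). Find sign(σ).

-1

Start at x=105: 105 → 9 → 146 → 183 → 22 → 185 → 79 → … (one orbit).
π_139 has 10 disjoint cycles with lengths [48, 48, 48, 48, 16, 3, 3, 3, 3, 1] on {0,…,220}.
sign(π) = (−1)^{n − #cycles} = (−1)^{221−10} = (−1)^211 = -1.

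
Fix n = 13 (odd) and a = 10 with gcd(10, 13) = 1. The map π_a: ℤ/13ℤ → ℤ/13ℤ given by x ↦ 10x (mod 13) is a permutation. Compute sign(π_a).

+1

Trace 12: π^k(12) = [12, 3, 4, 1, 10, 9] for k=0..5.
Cycle type of π: 6×2 + 1; total 3 cycles.
n − c = 13 − 3 = 10; sign = (−1)^10 = +1.
Zolotarev: (10|13) = +1, matching the cycle-count sign.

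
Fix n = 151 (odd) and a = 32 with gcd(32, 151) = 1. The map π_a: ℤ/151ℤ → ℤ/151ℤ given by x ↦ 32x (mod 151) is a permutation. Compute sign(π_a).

+1

Start at x=118: 118 → 1 → 32 → 118 (one orbit).
Cycle lengths of π_32 on ℤ/151ℤ: [3, 3, 3, 3, 3, 3, 3, 3, 3, 3, 3, 3, 3, 3, 3, 3, 3, 3, 3, 3, 3, 3, 3, 3, 3, 3, 3, 3, 3, 3, 3, 3, 3, 3, 3, 3, 3, 3, 3, 3, 3, 3, 3, 3, 3, 3, 3, 3, 3, 3, 1]; 51 cycles in total.
51 cycles on 151: each ℓ→(−1)^(ℓ−1), product (−1)^100 = +1.
Via Zolotarev, sign(π_{32}) = (32|151) = +1.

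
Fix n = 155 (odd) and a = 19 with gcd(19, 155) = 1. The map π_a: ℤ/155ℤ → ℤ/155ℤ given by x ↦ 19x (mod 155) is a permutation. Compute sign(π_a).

+1

Orbit of 134 under x↦19x: [134, 66, 14, 111, 94, 81, 144]… (length divides ord_155(19)).
π_19 has 9 disjoint cycles with lengths [30, 30, 30, 30, 15, 15, 2, 2, 1] on {0,…,154}.
With 9 cycles on 155 points, sign = (−1)^{155−9} = +1.
(19|155)_J = +1 (Zolotarev's lemma cross-check).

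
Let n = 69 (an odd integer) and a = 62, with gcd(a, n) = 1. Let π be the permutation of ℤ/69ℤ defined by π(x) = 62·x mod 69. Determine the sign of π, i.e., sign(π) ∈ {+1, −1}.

-1

Orbit of 41 under x↦62x: [41, 58, 8, 13, 47, 16, 26]… (length divides ord_69(62)).
The orbit structure of x ↦ 62x mod 69: 6 orbits of sizes [22, 22, 11, 11, 2, 1].
With 6 cycles on 69 points, sign = (−1)^{69−6} = -1.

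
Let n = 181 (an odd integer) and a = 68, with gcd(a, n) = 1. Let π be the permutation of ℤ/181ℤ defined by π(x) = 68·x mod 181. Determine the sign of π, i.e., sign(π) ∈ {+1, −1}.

-1

Orbit of 22 under x↦68x: [22, 48, 6, 46, 51, 29, 162]… (length divides ord_181(68)).
Decompose π into cycles: lengths [60, 60, 60, 1] (4 cycles, including the fixed point 0).
Σ(ℓ_i−1) = 181−4 = 177; sign = (−1)^177 = -1.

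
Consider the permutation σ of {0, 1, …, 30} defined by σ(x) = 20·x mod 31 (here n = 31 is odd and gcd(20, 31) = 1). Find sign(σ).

+1

Trace 1: π^k(1) = [1, 20, 28, 2, 9, 25, 4] for k=0..6.
The orbit structure of x ↦ 20x mod 31: 3 orbits of sizes [15, 15, 1].
3 cycles on 31: each ℓ→(−1)^(ℓ−1), product (−1)^28 = +1.
Via Zolotarev, sign(π_{20}) = (20|31) = +1.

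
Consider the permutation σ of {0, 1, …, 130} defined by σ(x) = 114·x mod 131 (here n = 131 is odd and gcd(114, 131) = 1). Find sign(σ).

+1

Trace 3: π^k(3) = [3, 80, 81, 64, 91, 25, 99] for k=0..6.
Cycle type of π: 65×2 + 1; total 3 cycles.
sign(π) = (−1)^{n − #cycles} = (−1)^{131−3} = (−1)^128 = +1.
Check: (114/131) = +1 by Zolotarev.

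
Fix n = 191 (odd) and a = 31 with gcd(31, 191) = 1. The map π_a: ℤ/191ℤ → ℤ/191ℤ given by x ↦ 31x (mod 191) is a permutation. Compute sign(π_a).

Start at x=121: 121 → 122 → 153 → 159 → 154 → 190 → 160 → … (one orbit).
π_31 has 6 disjoint cycles with lengths [38, 38, 38, 38, 38, 1] on {0,…,190}.
191 − 6 = 185 transpositions; sign(π) = (−1)^185 = -1.
Check: (31/191) = -1 by Zolotarev.

-1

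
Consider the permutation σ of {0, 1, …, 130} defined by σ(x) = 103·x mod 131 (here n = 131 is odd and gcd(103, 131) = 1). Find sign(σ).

Orbit of 56 under x↦103x: [56, 4, 19, 123, 93, 16, 76]… (length divides ord_131(103)).
Cycle type of π: 130 + 1; total 2 cycles.
Σ(ℓ_i−1) = 131−2 = 129; sign = (−1)^129 = -1.
Via Zolotarev, sign(π_{103}) = (103|131) = -1.

-1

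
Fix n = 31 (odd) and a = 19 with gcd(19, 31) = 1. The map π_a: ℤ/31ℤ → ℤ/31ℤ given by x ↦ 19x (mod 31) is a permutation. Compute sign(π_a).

Orbit of 20 under x↦19x: [20, 8, 28, 5, 2, 7, 9]… (length divides ord_31(19)).
3 cycles of lengths [15, 15, 1].
31 − 3 = 28 transpositions; sign(π) = (−1)^28 = +1.
Check: (19/31) = +1 by Zolotarev.

+1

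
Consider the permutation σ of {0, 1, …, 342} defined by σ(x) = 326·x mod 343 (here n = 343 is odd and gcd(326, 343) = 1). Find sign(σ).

Start at x=291: 291 → 198 → 64 → 284 → 317 → 99 → 32 → … (one orbit).
Cycle type of π: 147×2 + 21×2 + 3×2 + 1; total 7 cycles.
Σ(ℓ_i−1) = 343−7 = 336; sign = (−1)^336 = +1.

+1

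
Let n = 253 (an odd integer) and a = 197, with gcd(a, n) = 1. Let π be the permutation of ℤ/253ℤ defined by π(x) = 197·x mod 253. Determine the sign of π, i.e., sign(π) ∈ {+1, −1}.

Trace 133: π^k(133) = [133, 142, 144, 32, 232, 164, 177] for k=0..6.
Cycle lengths of π_197 on ℤ/253ℤ: [22, 22, 22, 22, 22, 22, 22, 22, 22, 22, 11, 11, 2, 2, 2, 2, 2, 1]; 18 cycles in total.
sign(π) = (−1)^{n − #cycles} = (−1)^{253−18} = (−1)^235 = -1.
Check: (197/253) = -1 by Zolotarev.

-1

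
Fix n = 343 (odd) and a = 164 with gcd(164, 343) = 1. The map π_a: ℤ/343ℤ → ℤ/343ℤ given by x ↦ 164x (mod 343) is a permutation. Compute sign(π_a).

-1

Start at x=103: 103 → 85 → 220 → 65 → 27 → 312 → 61 → … (one orbit).
Cycle lengths of π_164 on ℤ/343ℤ: [294, 42, 6, 1]; 4 cycles in total.
n − c = 343 − 4 = 339; sign = (−1)^339 = -1.
Check: (164/343) = -1 by Zolotarev.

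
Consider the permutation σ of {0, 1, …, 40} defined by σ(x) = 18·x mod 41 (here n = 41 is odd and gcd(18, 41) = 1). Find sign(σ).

+1

Start at x=1: 1 → 18 → 37 → 10 → 16 → 1 (one orbit).
Cycle lengths of π_18 on ℤ/41ℤ: [5, 5, 5, 5, 5, 5, 5, 5, 1]; 9 cycles in total.
sign(π) = (−1)^{n − #cycles} = (−1)^{41−9} = (−1)^32 = +1.
(18|41)_J = +1 (Zolotarev's lemma cross-check).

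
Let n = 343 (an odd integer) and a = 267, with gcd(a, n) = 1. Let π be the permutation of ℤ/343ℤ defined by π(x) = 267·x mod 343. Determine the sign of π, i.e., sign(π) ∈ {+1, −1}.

Start at x=36: 36 → 8 → 78 → 246 → 169 → 190 → 309 → … (one orbit).
The orbit structure of x ↦ 267x mod 343: 19 orbits of sizes [49, 49, 49, 49, 49, 49, 7, 7, 7, 7, 7, 7, 1, 1, 1, 1, 1, 1, 1].
343 − 19 = 324 transpositions; sign(π) = (−1)^324 = +1.
(267|343)_J = +1 (Zolotarev's lemma cross-check).

+1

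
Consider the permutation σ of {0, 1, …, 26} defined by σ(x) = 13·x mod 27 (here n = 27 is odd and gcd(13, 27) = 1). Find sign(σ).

+1

Start at x=25: 25 → 1 → 13 → 7 → 10 → 22 → 16 → … (one orbit).
Cycle lengths of π_13 on ℤ/27ℤ: [9, 9, 3, 3, 1, 1, 1]; 7 cycles in total.
27 − 7 = 20 transpositions; sign(π) = (−1)^20 = +1.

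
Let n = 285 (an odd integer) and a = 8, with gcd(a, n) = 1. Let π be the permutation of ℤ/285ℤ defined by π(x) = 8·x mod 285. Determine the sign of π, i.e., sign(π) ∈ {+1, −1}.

-1

Trace 278: π^k(278) = [278, 229, 122, 121, 113, 49, 107] for k=0..6.
The orbit structure of x ↦ 8x mod 285: 32 orbits of sizes [12, 12, 12, 12, 12, 12, 12, 12, 12, 12, 12, 12, 12, 12, 12, 12, 12, 12, 6, 6, 6, 6, 6, 6, 6, 6, 6, 4, 4, 4, 2, 1].
32 cycles on 285: each ℓ→(−1)^(ℓ−1), product (−1)^253 = -1.
Via Zolotarev, sign(π_{8}) = (8|285) = -1.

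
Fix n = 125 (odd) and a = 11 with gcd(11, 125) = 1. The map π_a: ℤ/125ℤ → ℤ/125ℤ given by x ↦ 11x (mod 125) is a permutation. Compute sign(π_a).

+1

Orbit of 16 under x↦11x: [16, 51, 61, 46, 6, 66, 101]… (length divides ord_125(11)).
Cycle lengths of π_11 on ℤ/125ℤ: [25, 25, 25, 25, 5, 5, 5, 5, 1, 1, 1, 1, 1]; 13 cycles in total.
125 − 13 = 112 transpositions; sign(π) = (−1)^112 = +1.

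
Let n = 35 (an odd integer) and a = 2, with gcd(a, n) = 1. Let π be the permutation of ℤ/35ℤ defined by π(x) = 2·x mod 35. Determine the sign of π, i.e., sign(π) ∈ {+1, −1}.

Orbit of 29 under x↦2x: [29, 23, 11, 22, 9, 18, 1]… (length divides ord_35(2)).
Cycle type of π: 12×2 + 4 + 3×2 + 1; total 6 cycles.
sign(π) = (−1)^{n − #cycles} = (−1)^{35−6} = (−1)^29 = -1.
Check: (2/35) = -1 by Zolotarev.

-1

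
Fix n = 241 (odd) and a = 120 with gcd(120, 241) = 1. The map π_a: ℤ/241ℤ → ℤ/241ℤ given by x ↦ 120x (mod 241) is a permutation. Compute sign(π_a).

+1

Start at x=211: 211 → 15 → 113 → 64 → 209 → 16 → 233 → … (one orbit).
Cycle lengths of π_120 on ℤ/241ℤ: [24, 24, 24, 24, 24, 24, 24, 24, 24, 24, 1]; 11 cycles in total.
241 − 11 = 230 transpositions; sign(π) = (−1)^230 = +1.
Zolotarev: (120|241) = +1, matching the cycle-count sign.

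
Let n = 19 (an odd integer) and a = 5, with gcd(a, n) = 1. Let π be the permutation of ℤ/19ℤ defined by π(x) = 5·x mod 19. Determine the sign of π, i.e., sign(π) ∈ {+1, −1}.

+1

Start at x=5: 5 → 6 → 11 → 17 → 9 → 7 → 16 → … (one orbit).
The orbit structure of x ↦ 5x mod 19: 3 orbits of sizes [9, 9, 1].
With 3 cycles on 19 points, sign = (−1)^{19−3} = +1.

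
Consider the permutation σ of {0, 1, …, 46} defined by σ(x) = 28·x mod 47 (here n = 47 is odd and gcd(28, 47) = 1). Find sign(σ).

Trace 28: π^k(28) = [28, 32, 3, 37, 2, 9, 17] for k=0..6.
Cycle lengths of π_28 on ℤ/47ℤ: [23, 23, 1]; 3 cycles in total.
3 cycles on 47: each ℓ→(−1)^(ℓ−1), product (−1)^44 = +1.
Zolotarev: (28|47) = +1, matching the cycle-count sign.

+1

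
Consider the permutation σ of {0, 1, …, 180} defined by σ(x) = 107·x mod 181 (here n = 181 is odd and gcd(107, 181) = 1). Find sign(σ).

-1

Trace 42: π^k(42) = [42, 150, 122, 22, 1, 107, 46] for k=0..6.
Decompose π into cycles: lengths [20, 20, 20, 20, 20, 20, 20, 20, 20, 1] (10 cycles, including the fixed point 0).
181 − 10 = 171 transpositions; sign(π) = (−1)^171 = -1.
(107|181)_J = -1 (Zolotarev's lemma cross-check).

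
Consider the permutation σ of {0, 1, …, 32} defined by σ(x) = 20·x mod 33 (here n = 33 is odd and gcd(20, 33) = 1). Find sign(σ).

Trace 1: π^k(1) = [1, 20, 4, 14, 16, 23, 31] for k=0..6.
Cycle type of π: 10×2 + 5×2 + 2 + 1; total 6 cycles.
n − c = 33 − 6 = 27; sign = (−1)^27 = -1.

-1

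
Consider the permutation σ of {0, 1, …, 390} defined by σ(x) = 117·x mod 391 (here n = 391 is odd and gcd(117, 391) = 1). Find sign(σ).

Orbit of 331 under x↦117x: [331, 18, 151, 72, 213, 288, 70]… (length divides ord_391(117)).
9 cycles of lengths [88, 88, 88, 88, 11, 11, 8, 8, 1].
391 − 9 = 382 transpositions; sign(π) = (−1)^382 = +1.
The Jacobi symbol (117|391) = +1 (Zolotarev) agrees.

+1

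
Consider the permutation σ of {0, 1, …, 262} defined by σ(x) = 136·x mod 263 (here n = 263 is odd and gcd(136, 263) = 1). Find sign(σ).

Start at x=62: 62 → 16 → 72 → 61 → 143 → 249 → 200 → … (one orbit).
The orbit structure of x ↦ 136x mod 263: 3 orbits of sizes [131, 131, 1].
263 − 3 = 260 transpositions; sign(π) = (−1)^260 = +1.
Zolotarev: (136|263) = +1, matching the cycle-count sign.

+1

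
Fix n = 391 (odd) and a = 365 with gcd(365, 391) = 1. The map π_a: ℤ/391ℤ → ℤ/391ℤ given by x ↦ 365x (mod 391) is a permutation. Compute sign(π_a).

-1

Start at x=271: 271 → 383 → 208 → 66 → 239 → 42 → 81 → … (one orbit).
Cycle lengths of π_365 on ℤ/391ℤ: [88, 88, 88, 88, 22, 8, 8, 1]; 8 cycles in total.
8 cycles on 391: each ℓ→(−1)^(ℓ−1), product (−1)^383 = -1.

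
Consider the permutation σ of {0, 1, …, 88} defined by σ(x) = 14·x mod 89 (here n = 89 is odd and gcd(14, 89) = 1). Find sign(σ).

-1

Orbit of 83 under x↦14x: [83, 5, 70, 1, 14, 18, 74]… (length divides ord_89(14)).
Decompose π into cycles: lengths [88, 1] (2 cycles, including the fixed point 0).
2 cycles on 89: each ℓ→(−1)^(ℓ−1), product (−1)^87 = -1.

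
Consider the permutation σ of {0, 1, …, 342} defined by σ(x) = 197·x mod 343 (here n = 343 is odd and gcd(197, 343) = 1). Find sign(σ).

+1

Orbit of 99 under x↦197x: [99, 295, 148, 1, 197, 50, 246]… (length divides ord_343(197)).
The orbit structure of x ↦ 197x mod 343: 91 orbits of sizes [7, 7, 7, 7, 7, 7, 7, 7, 7, 7, 7, 7, 7, 7, 7, 7, 7, 7, 7, 7, 7, 7, 7, 7, 7, 7, 7, 7, 7, 7, 7, 7, 7, 7, 7, 7, 7, 7, 7, 7, 7, 7, 1, 1, 1, 1, 1, 1, 1, 1, 1, 1, 1, 1, 1, 1, 1, 1, 1, 1, 1, 1, 1, 1, 1, 1, 1, 1, 1, 1, 1, 1, 1, 1, 1, 1, 1, 1, 1, 1, 1, 1, 1, 1, 1, 1, 1, 1, 1, 1, 1].
91 cycles on 343: each ℓ→(−1)^(ℓ−1), product (−1)^252 = +1.
The Jacobi symbol (197|343) = +1 (Zolotarev) agrees.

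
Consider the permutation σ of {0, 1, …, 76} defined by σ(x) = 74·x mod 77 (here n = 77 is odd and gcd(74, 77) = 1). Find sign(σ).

Start at x=72: 72 → 15 → 32 → 58 → 57 → 60 → 51 → … (one orbit).
Cycle lengths of π_74 on ℤ/77ℤ: [30, 30, 10, 3, 3, 1]; 6 cycles in total.
With 6 cycles on 77 points, sign = (−1)^{77−6} = -1.
(74|77)_J = -1 (Zolotarev's lemma cross-check).

-1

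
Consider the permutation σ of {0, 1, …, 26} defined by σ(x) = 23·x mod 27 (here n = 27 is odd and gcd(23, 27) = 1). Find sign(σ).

Start at x=8: 8 → 22 → 20 → 1 → 23 → 16 → 17 → … (one orbit).
Cycle lengths of π_23 on ℤ/27ℤ: [18, 6, 2, 1]; 4 cycles in total.
n − c = 27 − 4 = 23; sign = (−1)^23 = -1.

-1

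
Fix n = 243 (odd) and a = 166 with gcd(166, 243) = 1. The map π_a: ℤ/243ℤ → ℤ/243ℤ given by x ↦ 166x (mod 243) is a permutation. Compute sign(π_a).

Orbit of 7 under x↦166x: [7, 190, 193, 205, 10, 202, 241]… (length divides ord_243(166)).
π_166 has 11 disjoint cycles with lengths [81, 81, 27, 27, 9, 9, 3, 3, 1, 1, 1] on {0,…,242}.
11 cycles on 243: each ℓ→(−1)^(ℓ−1), product (−1)^232 = +1.

+1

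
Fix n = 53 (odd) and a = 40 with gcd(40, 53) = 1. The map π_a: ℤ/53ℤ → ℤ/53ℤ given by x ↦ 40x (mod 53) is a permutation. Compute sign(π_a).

Start at x=47: 47 → 25 → 46 → 38 → 36 → 9 → 42 → … (one orbit).
π_40 has 3 disjoint cycles with lengths [26, 26, 1] on {0,…,52}.
With 3 cycles on 53 points, sign = (−1)^{53−3} = +1.
Check: (40/53) = +1 by Zolotarev.

+1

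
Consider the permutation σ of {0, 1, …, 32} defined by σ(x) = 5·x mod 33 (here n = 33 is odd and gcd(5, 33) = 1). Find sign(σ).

Trace 4: π^k(4) = [4, 20, 1, 5, 25, 26, 31] for k=0..6.
Cycle lengths of π_5 on ℤ/33ℤ: [10, 10, 5, 5, 2, 1]; 6 cycles in total.
6 cycles on 33: each ℓ→(−1)^(ℓ−1), product (−1)^27 = -1.
Check: (5/33) = -1 by Zolotarev.

-1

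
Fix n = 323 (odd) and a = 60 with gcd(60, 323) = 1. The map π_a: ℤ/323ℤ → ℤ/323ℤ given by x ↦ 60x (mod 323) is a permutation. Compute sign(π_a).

-1

Trace 290: π^k(290) = [290, 281, 64, 287, 101, 246, 225] for k=0..6.
Cycle type of π: 72×4 + 18 + 8×2 + 1; total 8 cycles.
n − c = 323 − 8 = 315; sign = (−1)^315 = -1.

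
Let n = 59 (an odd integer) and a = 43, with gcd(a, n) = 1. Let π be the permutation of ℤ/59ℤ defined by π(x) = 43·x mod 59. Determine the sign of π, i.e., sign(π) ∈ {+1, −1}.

Trace 6: π^k(6) = [6, 22, 2, 27, 40, 9, 33] for k=0..6.
Cycle lengths of π_43 on ℤ/59ℤ: [58, 1]; 2 cycles in total.
sign(π) = (−1)^{n − #cycles} = (−1)^{59−2} = (−1)^57 = -1.
Via Zolotarev, sign(π_{43}) = (43|59) = -1.

-1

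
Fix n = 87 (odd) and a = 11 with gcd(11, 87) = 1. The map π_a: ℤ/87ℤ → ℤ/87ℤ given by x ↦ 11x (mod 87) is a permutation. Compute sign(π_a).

Trace 77: π^k(77) = [77, 64, 8, 1, 11, 34, 26] for k=0..6.
Cycle type of π: 28×3 + 2 + 1; total 5 cycles.
87 − 5 = 82 transpositions; sign(π) = (−1)^82 = +1.
Check: (11/87) = +1 by Zolotarev.

+1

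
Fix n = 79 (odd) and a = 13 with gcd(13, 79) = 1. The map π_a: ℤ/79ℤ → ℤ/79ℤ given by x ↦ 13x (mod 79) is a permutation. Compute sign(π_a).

Start at x=49: 49 → 5 → 65 → 55 → 4 → 52 → 44 → … (one orbit).
The orbit structure of x ↦ 13x mod 79: 3 orbits of sizes [39, 39, 1].
Σ(ℓ_i−1) = 79−3 = 76; sign = (−1)^76 = +1.
The Jacobi symbol (13|79) = +1 (Zolotarev) agrees.

+1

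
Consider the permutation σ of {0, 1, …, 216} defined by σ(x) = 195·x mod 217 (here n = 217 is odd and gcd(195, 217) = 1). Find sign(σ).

-1

Start at x=174: 174 → 78 → 20 → 211 → 132 → 134 → 90 → … (one orbit).
12 cycles of lengths [30, 30, 30, 30, 30, 30, 15, 15, 2, 2, 2, 1].
12 cycles on 217: each ℓ→(−1)^(ℓ−1), product (−1)^205 = -1.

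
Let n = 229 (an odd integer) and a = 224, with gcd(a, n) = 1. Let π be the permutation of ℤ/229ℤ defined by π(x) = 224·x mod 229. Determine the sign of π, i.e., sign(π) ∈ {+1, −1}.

Start at x=82: 82 → 48 → 218 → 55 → 183 → 1 → 224 → … (one orbit).
5 cycles of lengths [57, 57, 57, 57, 1].
229 − 5 = 224 transpositions; sign(π) = (−1)^224 = +1.

+1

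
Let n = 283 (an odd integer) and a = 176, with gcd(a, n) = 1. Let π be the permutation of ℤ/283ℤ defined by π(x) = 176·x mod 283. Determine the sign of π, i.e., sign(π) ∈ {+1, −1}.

Start at x=83: 83 → 175 → 236 → 218 → 163 → 105 → 85 → … (one orbit).
Decompose π into cycles: lengths [141, 141, 1] (3 cycles, including the fixed point 0).
3 cycles on 283: each ℓ→(−1)^(ℓ−1), product (−1)^280 = +1.
The Jacobi symbol (176|283) = +1 (Zolotarev) agrees.

+1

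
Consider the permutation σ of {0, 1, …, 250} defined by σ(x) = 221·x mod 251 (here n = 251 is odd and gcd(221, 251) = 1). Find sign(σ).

Start at x=45: 45 → 156 → 89 → 91 → 31 → 74 → 39 → … (one orbit).
π_221 has 3 disjoint cycles with lengths [125, 125, 1] on {0,…,250}.
n − c = 251 − 3 = 248; sign = (−1)^248 = +1.
The Jacobi symbol (221|251) = +1 (Zolotarev) agrees.

+1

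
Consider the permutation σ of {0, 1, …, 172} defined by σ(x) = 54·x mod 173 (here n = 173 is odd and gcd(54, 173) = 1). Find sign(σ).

+1

Orbit of 78 under x↦54x: [78, 60, 126, 57, 137, 132, 35]… (length divides ord_173(54)).
Cycle lengths of π_54 on ℤ/173ℤ: [86, 86, 1]; 3 cycles in total.
With 3 cycles on 173 points, sign = (−1)^{173−3} = +1.
(54|173)_J = +1 (Zolotarev's lemma cross-check).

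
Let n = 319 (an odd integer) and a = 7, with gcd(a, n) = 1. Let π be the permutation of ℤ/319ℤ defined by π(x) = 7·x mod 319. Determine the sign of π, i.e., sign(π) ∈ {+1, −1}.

-1

Trace 219: π^k(219) = [219, 257, 204, 152, 107, 111, 139] for k=0..6.
Decompose π into cycles: lengths [70, 70, 70, 70, 10, 7, 7, 7, 7, 1] (10 cycles, including the fixed point 0).
Σ(ℓ_i−1) = 319−10 = 309; sign = (−1)^309 = -1.
Check: (7/319) = -1 by Zolotarev.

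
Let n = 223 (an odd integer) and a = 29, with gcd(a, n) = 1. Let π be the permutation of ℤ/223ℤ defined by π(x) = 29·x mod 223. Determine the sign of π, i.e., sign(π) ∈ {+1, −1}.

+1

Orbit of 105 under x↦29x: [105, 146, 220, 136, 153, 200, 2]… (length divides ord_223(29)).
Cycle type of π: 111×2 + 1; total 3 cycles.
Σ(ℓ_i−1) = 223−3 = 220; sign = (−1)^220 = +1.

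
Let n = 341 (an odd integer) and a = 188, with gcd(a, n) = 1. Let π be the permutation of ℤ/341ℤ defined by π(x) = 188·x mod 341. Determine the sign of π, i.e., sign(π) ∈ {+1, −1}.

+1

Trace 221: π^k(221) = [221, 287, 78, 1, 188] for k=0..4.
77 cycles of lengths [5, 5, 5, 5, 5, 5, 5, 5, 5, 5, 5, 5, 5, 5, 5, 5, 5, 5, 5, 5, 5, 5, 5, 5, 5, 5, 5, 5, 5, 5, 5, 5, 5, 5, 5, 5, 5, 5, 5, 5, 5, 5, 5, 5, 5, 5, 5, 5, 5, 5, 5, 5, 5, 5, 5, 5, 5, 5, 5, 5, 5, 5, 5, 5, 5, 5, 1, 1, 1, 1, 1, 1, 1, 1, 1, 1, 1].
With 77 cycles on 341 points, sign = (−1)^{341−77} = +1.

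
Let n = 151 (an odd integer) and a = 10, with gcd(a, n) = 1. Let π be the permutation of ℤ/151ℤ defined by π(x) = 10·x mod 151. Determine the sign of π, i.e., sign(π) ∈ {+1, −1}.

Start at x=105: 105 → 144 → 81 → 55 → 97 → 64 → 36 → … (one orbit).
Decompose π into cycles: lengths [75, 75, 1] (3 cycles, including the fixed point 0).
n − c = 151 − 3 = 148; sign = (−1)^148 = +1.
Via Zolotarev, sign(π_{10}) = (10|151) = +1.

+1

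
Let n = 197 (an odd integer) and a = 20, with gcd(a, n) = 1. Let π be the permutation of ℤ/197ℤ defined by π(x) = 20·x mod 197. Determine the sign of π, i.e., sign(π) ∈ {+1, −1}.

Orbit of 6 under x↦20x: [6, 120, 36, 129, 19, 183, 114]… (length divides ord_197(20)).
Cycle lengths of π_20 on ℤ/197ℤ: [28, 28, 28, 28, 28, 28, 28, 1]; 8 cycles in total.
n − c = 197 − 8 = 189; sign = (−1)^189 = -1.
(20|197)_J = -1 (Zolotarev's lemma cross-check).

-1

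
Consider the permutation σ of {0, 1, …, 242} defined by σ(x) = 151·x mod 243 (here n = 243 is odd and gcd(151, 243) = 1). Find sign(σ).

+1

Trace 235: π^k(235) = [235, 7, 85, 199, 160, 103, 1] for k=0..6.
11 cycles of lengths [81, 81, 27, 27, 9, 9, 3, 3, 1, 1, 1].
Σ(ℓ_i−1) = 243−11 = 232; sign = (−1)^232 = +1.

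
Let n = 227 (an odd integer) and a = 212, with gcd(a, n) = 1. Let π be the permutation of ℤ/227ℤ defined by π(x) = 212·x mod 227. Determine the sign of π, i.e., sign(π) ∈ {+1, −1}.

Trace 75: π^k(75) = [75, 10, 77, 207, 73, 40, 81] for k=0..6.
Decompose π into cycles: lengths [113, 113, 1] (3 cycles, including the fixed point 0).
sign(π) = (−1)^{n − #cycles} = (−1)^{227−3} = (−1)^224 = +1.
Via Zolotarev, sign(π_{212}) = (212|227) = +1.

+1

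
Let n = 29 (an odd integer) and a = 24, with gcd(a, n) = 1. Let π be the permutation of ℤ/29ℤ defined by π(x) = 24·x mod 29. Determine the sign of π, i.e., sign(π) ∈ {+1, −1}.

+1

Trace 24: π^k(24) = [24, 25, 20, 16, 7, 23, 1] for k=0..6.
π_24 has 5 disjoint cycles with lengths [7, 7, 7, 7, 1] on {0,…,28}.
n − c = 29 − 5 = 24; sign = (−1)^24 = +1.
Zolotarev: (24|29) = +1, matching the cycle-count sign.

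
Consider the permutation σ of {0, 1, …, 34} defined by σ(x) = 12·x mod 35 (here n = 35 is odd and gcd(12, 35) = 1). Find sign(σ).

+1

Trace 11: π^k(11) = [11, 27, 9, 3, 1, 12, 4] for k=0..6.
5 cycles of lengths [12, 12, 6, 4, 1].
35 − 5 = 30 transpositions; sign(π) = (−1)^30 = +1.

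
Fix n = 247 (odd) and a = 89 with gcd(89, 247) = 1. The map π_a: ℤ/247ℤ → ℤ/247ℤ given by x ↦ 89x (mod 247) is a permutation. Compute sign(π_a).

Orbit of 167 under x↦89x: [167, 43, 122, 237, 98, 77, 184]… (length divides ord_247(89)).
Decompose π into cycles: lengths [36, 36, 36, 36, 36, 36, 18, 12, 1] (9 cycles, including the fixed point 0).
Σ(ℓ_i−1) = 247−9 = 238; sign = (−1)^238 = +1.

+1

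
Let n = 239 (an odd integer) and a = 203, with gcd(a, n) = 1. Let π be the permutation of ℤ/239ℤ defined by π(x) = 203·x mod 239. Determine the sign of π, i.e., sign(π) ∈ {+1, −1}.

-1

Start at x=217: 217 → 75 → 168 → 166 → 238 → 36 → 138 → … (one orbit).
Cycle type of π: 34×7 + 1; total 8 cycles.
Σ(ℓ_i−1) = 239−8 = 231; sign = (−1)^231 = -1.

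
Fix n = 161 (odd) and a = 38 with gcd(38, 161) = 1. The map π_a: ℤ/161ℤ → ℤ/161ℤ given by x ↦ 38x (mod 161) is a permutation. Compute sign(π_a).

+1

Trace 10: π^k(10) = [10, 58, 111, 32, 89, 1, 38] for k=0..6.
Cycle lengths of π_38 on ℤ/161ℤ: [66, 66, 22, 6, 1]; 5 cycles in total.
5 cycles on 161: each ℓ→(−1)^(ℓ−1), product (−1)^156 = +1.
Via Zolotarev, sign(π_{38}) = (38|161) = +1.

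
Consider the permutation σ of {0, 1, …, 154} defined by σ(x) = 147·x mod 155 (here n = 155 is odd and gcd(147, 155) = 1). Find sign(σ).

+1

Start at x=92: 92 → 39 → 153 → 16 → 27 → 94 → 23 → … (one orbit).
Decompose π into cycles: lengths [20, 20, 20, 20, 20, 20, 10, 10, 10, 4, 1] (11 cycles, including the fixed point 0).
sign(π) = (−1)^{n − #cycles} = (−1)^{155−11} = (−1)^144 = +1.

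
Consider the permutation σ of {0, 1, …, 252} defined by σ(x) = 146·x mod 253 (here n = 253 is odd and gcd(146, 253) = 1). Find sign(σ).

+1

Orbit of 144 under x↦146x: [144, 25, 108, 82, 81, 188, 124]… (length divides ord_253(146)).
π_146 has 9 disjoint cycles with lengths [55, 55, 55, 55, 11, 11, 5, 5, 1] on {0,…,252}.
sign(π) = (−1)^{n − #cycles} = (−1)^{253−9} = (−1)^244 = +1.
Via Zolotarev, sign(π_{146}) = (146|253) = +1.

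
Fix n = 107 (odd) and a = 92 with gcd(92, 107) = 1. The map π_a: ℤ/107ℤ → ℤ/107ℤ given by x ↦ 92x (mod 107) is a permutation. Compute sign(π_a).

Trace 76: π^k(76) = [76, 37, 87, 86, 101, 90, 41] for k=0..6.
Decompose π into cycles: lengths [53, 53, 1] (3 cycles, including the fixed point 0).
107 − 3 = 104 transpositions; sign(π) = (−1)^104 = +1.

+1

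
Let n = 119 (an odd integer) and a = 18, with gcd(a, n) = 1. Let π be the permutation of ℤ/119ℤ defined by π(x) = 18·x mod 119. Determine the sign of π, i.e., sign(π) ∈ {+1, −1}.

+1

Trace 18: π^k(18) = [18, 86, 1] for k=0..2.
π_18 has 51 disjoint cycles with lengths [3, 3, 3, 3, 3, 3, 3, 3, 3, 3, 3, 3, 3, 3, 3, 3, 3, 3, 3, 3, 3, 3, 3, 3, 3, 3, 3, 3, 3, 3, 3, 3, 3, 3, 1, 1, 1, 1, 1, 1, 1, 1, 1, 1, 1, 1, 1, 1, 1, 1, 1] on {0,…,118}.
119 − 51 = 68 transpositions; sign(π) = (−1)^68 = +1.
Check: (18/119) = +1 by Zolotarev.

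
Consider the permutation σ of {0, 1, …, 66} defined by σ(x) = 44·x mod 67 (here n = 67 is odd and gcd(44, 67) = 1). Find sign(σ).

-1

Start at x=29: 29 → 3 → 65 → 46 → 14 → 13 → 36 → … (one orbit).
The orbit structure of x ↦ 44x mod 67: 2 orbits of sizes [66, 1].
sign(π) = (−1)^{n − #cycles} = (−1)^{67−2} = (−1)^65 = -1.
Check: (44/67) = -1 by Zolotarev.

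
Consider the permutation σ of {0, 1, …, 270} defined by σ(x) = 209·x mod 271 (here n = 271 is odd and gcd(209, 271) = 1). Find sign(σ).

-1

Trace 149: π^k(149) = [149, 247, 133, 155, 146, 162, 254] for k=0..6.
Cycle type of π: 270 + 1; total 2 cycles.
2 cycles on 271: each ℓ→(−1)^(ℓ−1), product (−1)^269 = -1.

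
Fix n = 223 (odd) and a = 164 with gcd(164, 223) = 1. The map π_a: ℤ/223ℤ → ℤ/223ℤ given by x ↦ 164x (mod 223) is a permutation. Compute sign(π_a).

+1

Start at x=68: 68 → 2 → 105 → 49 → 8 → 197 → 196 → … (one orbit).
Decompose π into cycles: lengths [37, 37, 37, 37, 37, 37, 1] (7 cycles, including the fixed point 0).
223 − 7 = 216 transpositions; sign(π) = (−1)^216 = +1.
The Jacobi symbol (164|223) = +1 (Zolotarev) agrees.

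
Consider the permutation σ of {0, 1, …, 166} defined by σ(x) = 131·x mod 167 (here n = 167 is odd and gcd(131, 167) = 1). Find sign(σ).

-1

Trace 166: π^k(166) = [166, 36, 40, 63, 70, 152, 39] for k=0..6.
π_131 has 2 disjoint cycles with lengths [166, 1] on {0,…,166}.
With 2 cycles on 167 points, sign = (−1)^{167−2} = -1.
Zolotarev: (131|167) = -1, matching the cycle-count sign.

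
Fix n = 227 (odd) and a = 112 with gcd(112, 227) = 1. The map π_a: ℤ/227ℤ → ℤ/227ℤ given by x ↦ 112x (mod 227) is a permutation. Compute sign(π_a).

Start at x=21: 21 → 82 → 104 → 71 → 7 → 103 → 186 → … (one orbit).
Decompose π into cycles: lengths [113, 113, 1] (3 cycles, including the fixed point 0).
Σ(ℓ_i−1) = 227−3 = 224; sign = (−1)^224 = +1.

+1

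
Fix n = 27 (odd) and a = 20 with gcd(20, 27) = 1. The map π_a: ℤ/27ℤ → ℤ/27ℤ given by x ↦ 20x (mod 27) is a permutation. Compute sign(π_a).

Start at x=26: 26 → 7 → 5 → 19 → 2 → 13 → 17 → … (one orbit).
The orbit structure of x ↦ 20x mod 27: 4 orbits of sizes [18, 6, 2, 1].
sign(π) = (−1)^{n − #cycles} = (−1)^{27−4} = (−1)^23 = -1.
Zolotarev: (20|27) = -1, matching the cycle-count sign.

-1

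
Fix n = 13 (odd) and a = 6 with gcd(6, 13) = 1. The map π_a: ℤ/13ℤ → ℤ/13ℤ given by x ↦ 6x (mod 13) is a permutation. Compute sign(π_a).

-1

Orbit of 8 under x↦6x: [8, 9, 2, 12, 7, 3, 5]… (length divides ord_13(6)).
Cycle type of π: 12 + 1; total 2 cycles.
13 − 2 = 11 transpositions; sign(π) = (−1)^11 = -1.
Zolotarev: (6|13) = -1, matching the cycle-count sign.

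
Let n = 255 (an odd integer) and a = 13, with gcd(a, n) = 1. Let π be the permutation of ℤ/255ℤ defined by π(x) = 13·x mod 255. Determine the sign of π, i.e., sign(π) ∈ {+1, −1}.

-1

Start at x=169: 169 → 157 → 1 → 13 → 169 (one orbit).
π_13 has 66 disjoint cycles with lengths [4, 4, 4, 4, 4, 4, 4, 4, 4, 4, 4, 4, 4, 4, 4, 4, 4, 4, 4, 4, 4, 4, 4, 4, 4, 4, 4, 4, 4, 4, 4, 4, 4, 4, 4, 4, 4, 4, 4, 4, 4, 4, 4, 4, 4, 4, 4, 4, 4, 4, 4, 4, 4, 4, 4, 4, 4, 4, 4, 4, 4, 4, 4, 1, 1, 1] on {0,…,254}.
66 cycles on 255: each ℓ→(−1)^(ℓ−1), product (−1)^189 = -1.
(13|255)_J = -1 (Zolotarev's lemma cross-check).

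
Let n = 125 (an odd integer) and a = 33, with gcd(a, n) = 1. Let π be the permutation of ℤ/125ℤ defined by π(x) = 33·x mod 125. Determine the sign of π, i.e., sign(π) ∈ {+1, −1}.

Trace 51: π^k(51) = [51, 58, 39, 37, 96, 43, 44] for k=0..6.
Cycle lengths of π_33 on ℤ/125ℤ: [100, 20, 4, 1]; 4 cycles in total.
125 − 4 = 121 transpositions; sign(π) = (−1)^121 = -1.
(33|125)_J = -1 (Zolotarev's lemma cross-check).

-1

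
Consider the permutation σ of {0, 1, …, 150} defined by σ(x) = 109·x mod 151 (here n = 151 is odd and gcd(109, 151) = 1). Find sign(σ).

Orbit of 89 under x↦109x: [89, 37, 107, 36, 149, 84, 96]… (length divides ord_151(109)).
The orbit structure of x ↦ 109x mod 151: 2 orbits of sizes [150, 1].
n − c = 151 − 2 = 149; sign = (−1)^149 = -1.

-1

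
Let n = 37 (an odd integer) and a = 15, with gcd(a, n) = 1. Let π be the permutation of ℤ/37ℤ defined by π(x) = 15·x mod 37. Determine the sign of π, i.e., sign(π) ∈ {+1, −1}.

Orbit of 19 under x↦15x: [19, 26, 20, 4, 23, 12, 32]… (length divides ord_37(15)).
Cycle type of π: 36 + 1; total 2 cycles.
Σ(ℓ_i−1) = 37−2 = 35; sign = (−1)^35 = -1.
Via Zolotarev, sign(π_{15}) = (15|37) = -1.

-1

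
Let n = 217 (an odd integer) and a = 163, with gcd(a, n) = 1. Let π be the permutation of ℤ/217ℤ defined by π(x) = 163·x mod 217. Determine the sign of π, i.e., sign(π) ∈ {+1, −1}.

Start at x=190: 190 → 156 → 39 → 64 → 16 → 4 → 1 → … (one orbit).
Cycle type of π: 15×12 + 5×6 + 3×2 + 1; total 21 cycles.
217 − 21 = 196 transpositions; sign(π) = (−1)^196 = +1.
(163|217)_J = +1 (Zolotarev's lemma cross-check).

+1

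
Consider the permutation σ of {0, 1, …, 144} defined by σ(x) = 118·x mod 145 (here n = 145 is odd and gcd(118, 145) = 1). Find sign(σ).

Start at x=102: 102 → 1 → 118 → 4 → 37 → 16 → 3 → … (one orbit).
π_118 has 7 disjoint cycles with lengths [28, 28, 28, 28, 28, 4, 1] on {0,…,144}.
7 cycles on 145: each ℓ→(−1)^(ℓ−1), product (−1)^138 = +1.
Zolotarev: (118|145) = +1, matching the cycle-count sign.

+1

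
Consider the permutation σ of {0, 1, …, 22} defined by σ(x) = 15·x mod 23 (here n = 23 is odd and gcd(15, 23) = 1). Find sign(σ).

Start at x=6: 6 → 21 → 16 → 10 → 12 → 19 → 9 → … (one orbit).
2 cycles of lengths [22, 1].
2 cycles on 23: each ℓ→(−1)^(ℓ−1), product (−1)^21 = -1.
Via Zolotarev, sign(π_{15}) = (15|23) = -1.

-1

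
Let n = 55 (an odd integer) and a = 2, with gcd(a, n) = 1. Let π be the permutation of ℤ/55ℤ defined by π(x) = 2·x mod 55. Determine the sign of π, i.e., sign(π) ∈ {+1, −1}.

+1

Start at x=52: 52 → 49 → 43 → 31 → 7 → 14 → 28 → … (one orbit).
Cycle lengths of π_2 on ℤ/55ℤ: [20, 20, 10, 4, 1]; 5 cycles in total.
n − c = 55 − 5 = 50; sign = (−1)^50 = +1.
The Jacobi symbol (2|55) = +1 (Zolotarev) agrees.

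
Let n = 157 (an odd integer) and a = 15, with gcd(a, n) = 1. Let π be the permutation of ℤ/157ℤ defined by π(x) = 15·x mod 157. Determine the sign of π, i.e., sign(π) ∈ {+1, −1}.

Start at x=154: 154 → 112 → 110 → 80 → 101 → 102 → 117 → … (one orbit).
2 cycles of lengths [156, 1].
2 cycles on 157: each ℓ→(−1)^(ℓ−1), product (−1)^155 = -1.

-1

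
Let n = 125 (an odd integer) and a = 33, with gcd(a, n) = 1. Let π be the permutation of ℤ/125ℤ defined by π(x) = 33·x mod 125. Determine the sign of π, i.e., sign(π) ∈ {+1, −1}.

Start at x=91: 91 → 3 → 99 → 17 → 61 → 13 → 54 → … (one orbit).
The orbit structure of x ↦ 33x mod 125: 4 orbits of sizes [100, 20, 4, 1].
With 4 cycles on 125 points, sign = (−1)^{125−4} = -1.
Zolotarev: (33|125) = -1, matching the cycle-count sign.

-1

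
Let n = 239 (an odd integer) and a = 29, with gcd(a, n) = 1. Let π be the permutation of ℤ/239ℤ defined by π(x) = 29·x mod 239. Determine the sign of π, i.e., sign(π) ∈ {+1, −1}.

+1

Orbit of 120 under x↦29x: [120, 134, 62, 125, 40, 204, 180]… (length divides ord_239(29)).
Cycle lengths of π_29 on ℤ/239ℤ: [119, 119, 1]; 3 cycles in total.
n − c = 239 − 3 = 236; sign = (−1)^236 = +1.
(29|239)_J = +1 (Zolotarev's lemma cross-check).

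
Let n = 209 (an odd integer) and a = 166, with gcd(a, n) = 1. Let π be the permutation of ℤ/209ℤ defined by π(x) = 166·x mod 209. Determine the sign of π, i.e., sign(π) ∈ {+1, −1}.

-1

Trace 1: π^k(1) = [1, 166, 177, 122, 188, 67, 45] for k=0..6.
Cycle lengths of π_166 on ℤ/209ℤ: [18, 18, 18, 18, 18, 18, 18, 18, 18, 18, 18, 1, 1, 1, 1, 1, 1, 1, 1, 1, 1, 1]; 22 cycles in total.
Σ(ℓ_i−1) = 209−22 = 187; sign = (−1)^187 = -1.
Via Zolotarev, sign(π_{166}) = (166|209) = -1.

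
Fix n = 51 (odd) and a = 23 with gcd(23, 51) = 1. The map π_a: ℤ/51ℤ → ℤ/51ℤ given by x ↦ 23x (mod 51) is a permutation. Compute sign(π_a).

+1

Start at x=49: 49 → 5 → 13 → 44 → 43 → 20 → 1 → … (one orbit).
Cycle type of π: 16×3 + 2 + 1; total 5 cycles.
n − c = 51 − 5 = 46; sign = (−1)^46 = +1.
Via Zolotarev, sign(π_{23}) = (23|51) = +1.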